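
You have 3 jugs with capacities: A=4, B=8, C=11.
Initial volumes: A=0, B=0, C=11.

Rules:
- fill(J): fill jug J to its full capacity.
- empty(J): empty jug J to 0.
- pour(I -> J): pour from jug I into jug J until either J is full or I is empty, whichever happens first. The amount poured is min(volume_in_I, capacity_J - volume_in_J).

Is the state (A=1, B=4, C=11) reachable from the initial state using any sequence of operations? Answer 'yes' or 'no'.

BFS from (A=0, B=0, C=11):
  1. fill(B) -> (A=0 B=8 C=11)
  2. empty(C) -> (A=0 B=8 C=0)
  3. pour(B -> C) -> (A=0 B=0 C=8)
  4. fill(B) -> (A=0 B=8 C=8)
  5. pour(B -> A) -> (A=4 B=4 C=8)
  6. pour(A -> C) -> (A=1 B=4 C=11)
Target reached → yes.

Answer: yes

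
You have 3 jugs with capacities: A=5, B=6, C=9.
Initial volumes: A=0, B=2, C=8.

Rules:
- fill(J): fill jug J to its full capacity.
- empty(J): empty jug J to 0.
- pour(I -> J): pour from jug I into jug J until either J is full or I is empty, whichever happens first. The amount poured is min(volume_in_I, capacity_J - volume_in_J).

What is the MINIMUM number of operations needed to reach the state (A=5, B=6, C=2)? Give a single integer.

Answer: 3

Derivation:
BFS from (A=0, B=2, C=8). One shortest path:
  1. fill(A) -> (A=5 B=2 C=8)
  2. empty(B) -> (A=5 B=0 C=8)
  3. pour(C -> B) -> (A=5 B=6 C=2)
Reached target in 3 moves.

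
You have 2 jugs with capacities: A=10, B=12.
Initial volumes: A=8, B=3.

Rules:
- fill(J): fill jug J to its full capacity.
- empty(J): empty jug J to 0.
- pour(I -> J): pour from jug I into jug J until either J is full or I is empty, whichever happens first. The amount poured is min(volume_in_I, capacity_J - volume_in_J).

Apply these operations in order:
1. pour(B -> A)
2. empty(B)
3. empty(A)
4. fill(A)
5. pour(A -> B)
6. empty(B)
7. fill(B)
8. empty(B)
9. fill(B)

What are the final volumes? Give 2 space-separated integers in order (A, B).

Step 1: pour(B -> A) -> (A=10 B=1)
Step 2: empty(B) -> (A=10 B=0)
Step 3: empty(A) -> (A=0 B=0)
Step 4: fill(A) -> (A=10 B=0)
Step 5: pour(A -> B) -> (A=0 B=10)
Step 6: empty(B) -> (A=0 B=0)
Step 7: fill(B) -> (A=0 B=12)
Step 8: empty(B) -> (A=0 B=0)
Step 9: fill(B) -> (A=0 B=12)

Answer: 0 12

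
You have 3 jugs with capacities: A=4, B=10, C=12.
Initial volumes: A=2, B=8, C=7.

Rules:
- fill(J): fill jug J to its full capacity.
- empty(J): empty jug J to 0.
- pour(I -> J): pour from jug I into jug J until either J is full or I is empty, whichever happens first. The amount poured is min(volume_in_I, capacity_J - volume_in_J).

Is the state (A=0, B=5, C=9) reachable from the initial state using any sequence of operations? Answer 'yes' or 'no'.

Answer: no

Derivation:
BFS explored all 315 reachable states.
Reachable set includes: (0,0,0), (0,0,1), (0,0,2), (0,0,3), (0,0,4), (0,0,5), (0,0,6), (0,0,7), (0,0,8), (0,0,9), (0,0,10), (0,0,11) ...
Target (A=0, B=5, C=9) not in reachable set → no.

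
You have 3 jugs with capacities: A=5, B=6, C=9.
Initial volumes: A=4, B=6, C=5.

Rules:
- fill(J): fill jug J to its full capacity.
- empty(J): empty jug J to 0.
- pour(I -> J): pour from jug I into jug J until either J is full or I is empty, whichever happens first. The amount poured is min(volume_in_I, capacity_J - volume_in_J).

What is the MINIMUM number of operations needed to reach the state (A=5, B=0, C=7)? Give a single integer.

Answer: 6

Derivation:
BFS from (A=4, B=6, C=5). One shortest path:
  1. fill(A) -> (A=5 B=6 C=5)
  2. pour(A -> C) -> (A=1 B=6 C=9)
  3. empty(C) -> (A=1 B=6 C=0)
  4. pour(A -> C) -> (A=0 B=6 C=1)
  5. fill(A) -> (A=5 B=6 C=1)
  6. pour(B -> C) -> (A=5 B=0 C=7)
Reached target in 6 moves.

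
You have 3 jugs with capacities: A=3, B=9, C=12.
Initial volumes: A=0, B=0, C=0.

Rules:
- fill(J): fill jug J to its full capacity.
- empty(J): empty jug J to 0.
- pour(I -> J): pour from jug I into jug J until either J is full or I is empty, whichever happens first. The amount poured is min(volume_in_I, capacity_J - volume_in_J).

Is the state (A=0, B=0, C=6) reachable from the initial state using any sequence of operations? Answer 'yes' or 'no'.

Answer: yes

Derivation:
BFS from (A=0, B=0, C=0):
  1. fill(A) -> (A=3 B=0 C=0)
  2. pour(A -> C) -> (A=0 B=0 C=3)
  3. fill(A) -> (A=3 B=0 C=3)
  4. pour(A -> C) -> (A=0 B=0 C=6)
Target reached → yes.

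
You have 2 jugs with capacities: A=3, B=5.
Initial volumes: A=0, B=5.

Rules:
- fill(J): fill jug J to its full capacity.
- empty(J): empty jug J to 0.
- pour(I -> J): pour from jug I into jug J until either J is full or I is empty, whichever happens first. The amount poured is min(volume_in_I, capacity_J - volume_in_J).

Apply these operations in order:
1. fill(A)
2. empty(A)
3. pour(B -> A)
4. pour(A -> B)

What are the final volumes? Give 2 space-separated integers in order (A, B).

Answer: 0 5

Derivation:
Step 1: fill(A) -> (A=3 B=5)
Step 2: empty(A) -> (A=0 B=5)
Step 3: pour(B -> A) -> (A=3 B=2)
Step 4: pour(A -> B) -> (A=0 B=5)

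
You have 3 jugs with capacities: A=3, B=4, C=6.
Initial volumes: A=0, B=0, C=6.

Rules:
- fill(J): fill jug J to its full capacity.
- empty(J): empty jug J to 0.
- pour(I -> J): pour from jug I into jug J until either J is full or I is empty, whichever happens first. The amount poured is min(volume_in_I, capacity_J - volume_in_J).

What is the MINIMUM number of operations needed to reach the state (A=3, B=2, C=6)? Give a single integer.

BFS from (A=0, B=0, C=6). One shortest path:
  1. fill(A) -> (A=3 B=0 C=6)
  2. pour(C -> B) -> (A=3 B=4 C=2)
  3. empty(B) -> (A=3 B=0 C=2)
  4. pour(C -> B) -> (A=3 B=2 C=0)
  5. fill(C) -> (A=3 B=2 C=6)
Reached target in 5 moves.

Answer: 5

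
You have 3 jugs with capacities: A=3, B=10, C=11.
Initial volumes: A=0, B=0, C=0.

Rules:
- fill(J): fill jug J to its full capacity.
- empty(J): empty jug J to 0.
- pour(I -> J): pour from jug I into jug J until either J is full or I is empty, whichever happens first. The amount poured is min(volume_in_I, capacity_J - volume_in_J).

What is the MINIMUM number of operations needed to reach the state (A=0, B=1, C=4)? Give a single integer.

BFS from (A=0, B=0, C=0). One shortest path:
  1. fill(C) -> (A=0 B=0 C=11)
  2. pour(C -> B) -> (A=0 B=10 C=1)
  3. pour(B -> A) -> (A=3 B=7 C=1)
  4. empty(A) -> (A=0 B=7 C=1)
  5. pour(B -> A) -> (A=3 B=4 C=1)
  6. empty(A) -> (A=0 B=4 C=1)
  7. pour(B -> A) -> (A=3 B=1 C=1)
  8. pour(A -> C) -> (A=0 B=1 C=4)
Reached target in 8 moves.

Answer: 8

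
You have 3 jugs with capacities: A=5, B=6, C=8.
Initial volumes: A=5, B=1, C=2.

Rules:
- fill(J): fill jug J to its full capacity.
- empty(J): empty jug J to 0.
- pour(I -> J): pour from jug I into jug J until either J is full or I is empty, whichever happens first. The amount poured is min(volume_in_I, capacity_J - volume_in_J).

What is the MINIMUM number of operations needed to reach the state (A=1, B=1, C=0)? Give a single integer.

BFS from (A=5, B=1, C=2). One shortest path:
  1. pour(A -> C) -> (A=0 B=1 C=7)
  2. pour(B -> A) -> (A=1 B=0 C=7)
  3. pour(C -> B) -> (A=1 B=6 C=1)
  4. empty(B) -> (A=1 B=0 C=1)
  5. pour(C -> B) -> (A=1 B=1 C=0)
Reached target in 5 moves.

Answer: 5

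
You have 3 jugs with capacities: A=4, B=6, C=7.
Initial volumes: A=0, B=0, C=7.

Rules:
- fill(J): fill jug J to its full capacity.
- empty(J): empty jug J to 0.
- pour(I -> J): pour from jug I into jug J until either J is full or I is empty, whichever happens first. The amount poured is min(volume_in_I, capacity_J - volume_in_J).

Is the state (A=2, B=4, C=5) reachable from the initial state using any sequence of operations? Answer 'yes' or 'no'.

Answer: no

Derivation:
BFS explored all 190 reachable states.
Reachable set includes: (0,0,0), (0,0,1), (0,0,2), (0,0,3), (0,0,4), (0,0,5), (0,0,6), (0,0,7), (0,1,0), (0,1,1), (0,1,2), (0,1,3) ...
Target (A=2, B=4, C=5) not in reachable set → no.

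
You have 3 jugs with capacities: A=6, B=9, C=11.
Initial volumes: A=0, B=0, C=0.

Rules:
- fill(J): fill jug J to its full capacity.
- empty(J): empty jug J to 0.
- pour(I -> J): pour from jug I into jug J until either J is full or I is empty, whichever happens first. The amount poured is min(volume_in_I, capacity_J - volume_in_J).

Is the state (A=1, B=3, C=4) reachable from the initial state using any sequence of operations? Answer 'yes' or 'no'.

BFS explored all 440 reachable states.
Reachable set includes: (0,0,0), (0,0,1), (0,0,2), (0,0,3), (0,0,4), (0,0,5), (0,0,6), (0,0,7), (0,0,8), (0,0,9), (0,0,10), (0,0,11) ...
Target (A=1, B=3, C=4) not in reachable set → no.

Answer: no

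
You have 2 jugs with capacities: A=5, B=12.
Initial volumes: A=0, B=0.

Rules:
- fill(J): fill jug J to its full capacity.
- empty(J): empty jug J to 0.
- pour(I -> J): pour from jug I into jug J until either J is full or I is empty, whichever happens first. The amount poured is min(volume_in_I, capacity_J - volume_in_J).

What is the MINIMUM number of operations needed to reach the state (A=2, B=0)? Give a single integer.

Answer: 6

Derivation:
BFS from (A=0, B=0). One shortest path:
  1. fill(B) -> (A=0 B=12)
  2. pour(B -> A) -> (A=5 B=7)
  3. empty(A) -> (A=0 B=7)
  4. pour(B -> A) -> (A=5 B=2)
  5. empty(A) -> (A=0 B=2)
  6. pour(B -> A) -> (A=2 B=0)
Reached target in 6 moves.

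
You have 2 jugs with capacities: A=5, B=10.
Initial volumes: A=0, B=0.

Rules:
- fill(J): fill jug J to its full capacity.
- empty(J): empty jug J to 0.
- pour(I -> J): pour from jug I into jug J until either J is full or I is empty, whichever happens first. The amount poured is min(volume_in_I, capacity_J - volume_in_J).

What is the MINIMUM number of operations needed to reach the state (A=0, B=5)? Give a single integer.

BFS from (A=0, B=0). One shortest path:
  1. fill(A) -> (A=5 B=0)
  2. pour(A -> B) -> (A=0 B=5)
Reached target in 2 moves.

Answer: 2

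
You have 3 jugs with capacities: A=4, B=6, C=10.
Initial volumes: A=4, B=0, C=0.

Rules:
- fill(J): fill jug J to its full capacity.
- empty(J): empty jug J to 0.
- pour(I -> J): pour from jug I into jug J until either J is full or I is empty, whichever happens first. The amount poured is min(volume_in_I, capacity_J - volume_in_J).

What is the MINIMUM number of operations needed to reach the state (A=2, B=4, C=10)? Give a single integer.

BFS from (A=4, B=0, C=0). One shortest path:
  1. empty(A) -> (A=0 B=0 C=0)
  2. fill(B) -> (A=0 B=6 C=0)
  3. pour(B -> A) -> (A=4 B=2 C=0)
  4. pour(A -> C) -> (A=0 B=2 C=4)
  5. pour(B -> A) -> (A=2 B=0 C=4)
  6. pour(C -> B) -> (A=2 B=4 C=0)
  7. fill(C) -> (A=2 B=4 C=10)
Reached target in 7 moves.

Answer: 7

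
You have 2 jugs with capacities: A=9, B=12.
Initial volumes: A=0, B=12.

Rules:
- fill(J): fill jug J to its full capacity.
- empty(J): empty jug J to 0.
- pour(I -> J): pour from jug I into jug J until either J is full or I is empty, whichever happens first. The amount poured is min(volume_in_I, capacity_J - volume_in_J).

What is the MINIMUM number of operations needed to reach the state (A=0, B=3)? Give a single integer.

Answer: 2

Derivation:
BFS from (A=0, B=12). One shortest path:
  1. pour(B -> A) -> (A=9 B=3)
  2. empty(A) -> (A=0 B=3)
Reached target in 2 moves.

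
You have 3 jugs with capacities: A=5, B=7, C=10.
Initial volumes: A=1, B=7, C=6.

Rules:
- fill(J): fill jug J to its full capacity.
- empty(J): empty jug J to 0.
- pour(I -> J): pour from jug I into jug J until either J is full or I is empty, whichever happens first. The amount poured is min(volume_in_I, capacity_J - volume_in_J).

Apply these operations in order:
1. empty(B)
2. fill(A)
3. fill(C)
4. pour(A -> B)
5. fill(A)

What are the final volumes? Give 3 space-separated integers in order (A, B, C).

Answer: 5 5 10

Derivation:
Step 1: empty(B) -> (A=1 B=0 C=6)
Step 2: fill(A) -> (A=5 B=0 C=6)
Step 3: fill(C) -> (A=5 B=0 C=10)
Step 4: pour(A -> B) -> (A=0 B=5 C=10)
Step 5: fill(A) -> (A=5 B=5 C=10)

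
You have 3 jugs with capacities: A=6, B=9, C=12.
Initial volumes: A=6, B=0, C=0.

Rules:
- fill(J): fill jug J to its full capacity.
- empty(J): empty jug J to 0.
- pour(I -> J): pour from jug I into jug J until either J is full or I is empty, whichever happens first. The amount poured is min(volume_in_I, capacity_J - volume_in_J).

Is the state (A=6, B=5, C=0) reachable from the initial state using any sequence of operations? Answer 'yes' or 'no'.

Answer: no

Derivation:
BFS explored all 54 reachable states.
Reachable set includes: (0,0,0), (0,0,3), (0,0,6), (0,0,9), (0,0,12), (0,3,0), (0,3,3), (0,3,6), (0,3,9), (0,3,12), (0,6,0), (0,6,3) ...
Target (A=6, B=5, C=0) not in reachable set → no.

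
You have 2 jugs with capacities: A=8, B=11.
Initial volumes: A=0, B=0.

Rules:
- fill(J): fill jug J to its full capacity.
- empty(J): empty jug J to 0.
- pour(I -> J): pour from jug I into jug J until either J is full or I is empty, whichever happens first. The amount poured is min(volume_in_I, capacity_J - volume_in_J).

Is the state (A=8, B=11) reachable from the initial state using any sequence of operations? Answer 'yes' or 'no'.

Answer: yes

Derivation:
BFS from (A=0, B=0):
  1. fill(A) -> (A=8 B=0)
  2. fill(B) -> (A=8 B=11)
Target reached → yes.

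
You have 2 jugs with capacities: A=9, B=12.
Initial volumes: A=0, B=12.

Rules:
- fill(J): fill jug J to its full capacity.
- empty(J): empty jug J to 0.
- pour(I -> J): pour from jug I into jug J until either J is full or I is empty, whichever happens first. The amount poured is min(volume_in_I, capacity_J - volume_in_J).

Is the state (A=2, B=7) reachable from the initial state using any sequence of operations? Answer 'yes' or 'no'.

BFS explored all 14 reachable states.
Reachable set includes: (0,0), (0,3), (0,6), (0,9), (0,12), (3,0), (3,12), (6,0), (6,12), (9,0), (9,3), (9,6) ...
Target (A=2, B=7) not in reachable set → no.

Answer: no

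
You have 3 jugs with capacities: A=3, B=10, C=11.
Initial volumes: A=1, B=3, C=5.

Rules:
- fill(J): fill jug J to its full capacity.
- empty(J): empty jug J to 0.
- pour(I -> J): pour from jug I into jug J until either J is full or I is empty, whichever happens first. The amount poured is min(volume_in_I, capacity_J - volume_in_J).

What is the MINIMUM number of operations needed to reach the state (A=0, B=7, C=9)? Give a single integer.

BFS from (A=1, B=3, C=5). One shortest path:
  1. fill(B) -> (A=1 B=10 C=5)
  2. pour(A -> C) -> (A=0 B=10 C=6)
  3. pour(B -> A) -> (A=3 B=7 C=6)
  4. pour(A -> C) -> (A=0 B=7 C=9)
Reached target in 4 moves.

Answer: 4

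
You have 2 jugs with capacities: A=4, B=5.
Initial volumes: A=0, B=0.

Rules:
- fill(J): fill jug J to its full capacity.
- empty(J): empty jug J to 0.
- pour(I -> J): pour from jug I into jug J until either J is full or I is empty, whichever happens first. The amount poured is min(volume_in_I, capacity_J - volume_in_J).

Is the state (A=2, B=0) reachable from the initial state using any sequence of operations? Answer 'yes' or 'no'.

Answer: yes

Derivation:
BFS from (A=0, B=0):
  1. fill(B) -> (A=0 B=5)
  2. pour(B -> A) -> (A=4 B=1)
  3. empty(A) -> (A=0 B=1)
  4. pour(B -> A) -> (A=1 B=0)
  5. fill(B) -> (A=1 B=5)
  6. pour(B -> A) -> (A=4 B=2)
  7. empty(A) -> (A=0 B=2)
  8. pour(B -> A) -> (A=2 B=0)
Target reached → yes.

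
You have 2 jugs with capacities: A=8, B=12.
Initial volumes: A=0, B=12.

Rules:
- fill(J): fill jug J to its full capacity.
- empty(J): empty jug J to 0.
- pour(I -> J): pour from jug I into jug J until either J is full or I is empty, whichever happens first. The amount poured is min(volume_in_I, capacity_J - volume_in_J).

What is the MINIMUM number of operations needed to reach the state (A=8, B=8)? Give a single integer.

Answer: 4

Derivation:
BFS from (A=0, B=12). One shortest path:
  1. fill(A) -> (A=8 B=12)
  2. empty(B) -> (A=8 B=0)
  3. pour(A -> B) -> (A=0 B=8)
  4. fill(A) -> (A=8 B=8)
Reached target in 4 moves.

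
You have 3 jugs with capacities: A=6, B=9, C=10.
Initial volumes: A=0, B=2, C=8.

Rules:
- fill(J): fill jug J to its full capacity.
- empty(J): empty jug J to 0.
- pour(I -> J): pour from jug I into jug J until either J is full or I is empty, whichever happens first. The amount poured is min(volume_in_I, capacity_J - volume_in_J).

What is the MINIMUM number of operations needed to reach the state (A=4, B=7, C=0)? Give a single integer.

BFS from (A=0, B=2, C=8). One shortest path:
  1. fill(B) -> (A=0 B=9 C=8)
  2. pour(B -> C) -> (A=0 B=7 C=10)
  3. pour(C -> A) -> (A=6 B=7 C=4)
  4. empty(A) -> (A=0 B=7 C=4)
  5. pour(C -> A) -> (A=4 B=7 C=0)
Reached target in 5 moves.

Answer: 5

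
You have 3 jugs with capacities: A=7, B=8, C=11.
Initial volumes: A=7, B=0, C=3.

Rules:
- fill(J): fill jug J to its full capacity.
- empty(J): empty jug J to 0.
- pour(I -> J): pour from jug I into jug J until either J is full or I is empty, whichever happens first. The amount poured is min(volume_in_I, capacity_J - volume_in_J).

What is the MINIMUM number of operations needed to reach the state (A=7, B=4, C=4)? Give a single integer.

Answer: 5

Derivation:
BFS from (A=7, B=0, C=3). One shortest path:
  1. fill(B) -> (A=7 B=8 C=3)
  2. empty(C) -> (A=7 B=8 C=0)
  3. pour(A -> C) -> (A=0 B=8 C=7)
  4. pour(B -> C) -> (A=0 B=4 C=11)
  5. pour(C -> A) -> (A=7 B=4 C=4)
Reached target in 5 moves.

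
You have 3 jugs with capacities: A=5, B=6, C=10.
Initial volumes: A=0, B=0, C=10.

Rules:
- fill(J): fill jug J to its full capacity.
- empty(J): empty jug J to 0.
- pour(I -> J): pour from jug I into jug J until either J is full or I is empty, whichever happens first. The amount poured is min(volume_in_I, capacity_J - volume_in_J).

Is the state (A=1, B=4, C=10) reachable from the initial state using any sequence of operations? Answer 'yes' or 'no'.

Answer: yes

Derivation:
BFS from (A=0, B=0, C=10):
  1. pour(C -> B) -> (A=0 B=6 C=4)
  2. pour(B -> A) -> (A=5 B=1 C=4)
  3. empty(A) -> (A=0 B=1 C=4)
  4. pour(B -> A) -> (A=1 B=0 C=4)
  5. pour(C -> B) -> (A=1 B=4 C=0)
  6. fill(C) -> (A=1 B=4 C=10)
Target reached → yes.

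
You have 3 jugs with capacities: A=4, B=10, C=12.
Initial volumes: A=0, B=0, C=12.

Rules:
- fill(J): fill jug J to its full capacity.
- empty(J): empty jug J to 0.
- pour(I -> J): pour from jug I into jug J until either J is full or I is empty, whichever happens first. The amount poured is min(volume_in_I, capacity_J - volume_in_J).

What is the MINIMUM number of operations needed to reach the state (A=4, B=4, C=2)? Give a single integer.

BFS from (A=0, B=0, C=12). One shortest path:
  1. fill(A) -> (A=4 B=0 C=12)
  2. pour(C -> B) -> (A=4 B=10 C=2)
  3. empty(B) -> (A=4 B=0 C=2)
  4. pour(A -> B) -> (A=0 B=4 C=2)
  5. fill(A) -> (A=4 B=4 C=2)
Reached target in 5 moves.

Answer: 5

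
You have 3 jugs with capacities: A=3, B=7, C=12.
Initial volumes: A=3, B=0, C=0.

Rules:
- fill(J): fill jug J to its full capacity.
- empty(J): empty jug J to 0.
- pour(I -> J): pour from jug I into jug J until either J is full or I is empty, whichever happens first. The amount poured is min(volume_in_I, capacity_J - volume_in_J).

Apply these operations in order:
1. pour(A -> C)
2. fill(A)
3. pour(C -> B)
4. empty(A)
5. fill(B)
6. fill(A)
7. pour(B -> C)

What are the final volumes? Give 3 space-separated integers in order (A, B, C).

Step 1: pour(A -> C) -> (A=0 B=0 C=3)
Step 2: fill(A) -> (A=3 B=0 C=3)
Step 3: pour(C -> B) -> (A=3 B=3 C=0)
Step 4: empty(A) -> (A=0 B=3 C=0)
Step 5: fill(B) -> (A=0 B=7 C=0)
Step 6: fill(A) -> (A=3 B=7 C=0)
Step 7: pour(B -> C) -> (A=3 B=0 C=7)

Answer: 3 0 7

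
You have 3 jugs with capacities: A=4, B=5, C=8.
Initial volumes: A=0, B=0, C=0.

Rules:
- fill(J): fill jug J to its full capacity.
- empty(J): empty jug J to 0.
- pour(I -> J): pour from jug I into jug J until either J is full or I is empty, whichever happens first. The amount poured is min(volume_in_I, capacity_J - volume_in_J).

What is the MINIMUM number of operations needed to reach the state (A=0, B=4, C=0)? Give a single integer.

BFS from (A=0, B=0, C=0). One shortest path:
  1. fill(A) -> (A=4 B=0 C=0)
  2. pour(A -> B) -> (A=0 B=4 C=0)
Reached target in 2 moves.

Answer: 2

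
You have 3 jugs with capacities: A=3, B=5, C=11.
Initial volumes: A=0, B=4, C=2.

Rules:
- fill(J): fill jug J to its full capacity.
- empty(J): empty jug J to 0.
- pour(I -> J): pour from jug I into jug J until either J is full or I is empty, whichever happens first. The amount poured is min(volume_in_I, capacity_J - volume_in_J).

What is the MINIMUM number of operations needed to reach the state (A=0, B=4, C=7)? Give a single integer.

BFS from (A=0, B=4, C=2). One shortest path:
  1. pour(C -> A) -> (A=2 B=4 C=0)
  2. pour(B -> C) -> (A=2 B=0 C=4)
  3. fill(B) -> (A=2 B=5 C=4)
  4. pour(B -> A) -> (A=3 B=4 C=4)
  5. pour(A -> C) -> (A=0 B=4 C=7)
Reached target in 5 moves.

Answer: 5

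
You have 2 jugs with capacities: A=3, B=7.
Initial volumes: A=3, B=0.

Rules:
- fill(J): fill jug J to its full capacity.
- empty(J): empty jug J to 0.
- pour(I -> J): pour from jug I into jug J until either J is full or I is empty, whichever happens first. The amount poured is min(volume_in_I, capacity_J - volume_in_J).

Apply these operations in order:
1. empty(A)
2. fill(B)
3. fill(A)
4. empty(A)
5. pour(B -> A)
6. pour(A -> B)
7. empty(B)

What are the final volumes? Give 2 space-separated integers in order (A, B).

Step 1: empty(A) -> (A=0 B=0)
Step 2: fill(B) -> (A=0 B=7)
Step 3: fill(A) -> (A=3 B=7)
Step 4: empty(A) -> (A=0 B=7)
Step 5: pour(B -> A) -> (A=3 B=4)
Step 6: pour(A -> B) -> (A=0 B=7)
Step 7: empty(B) -> (A=0 B=0)

Answer: 0 0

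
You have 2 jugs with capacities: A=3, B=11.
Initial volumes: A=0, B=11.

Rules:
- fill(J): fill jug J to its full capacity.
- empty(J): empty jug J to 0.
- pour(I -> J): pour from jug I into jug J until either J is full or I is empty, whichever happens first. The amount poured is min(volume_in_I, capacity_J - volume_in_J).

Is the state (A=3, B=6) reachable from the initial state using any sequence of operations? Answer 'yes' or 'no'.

Answer: yes

Derivation:
BFS from (A=0, B=11):
  1. fill(A) -> (A=3 B=11)
  2. empty(B) -> (A=3 B=0)
  3. pour(A -> B) -> (A=0 B=3)
  4. fill(A) -> (A=3 B=3)
  5. pour(A -> B) -> (A=0 B=6)
  6. fill(A) -> (A=3 B=6)
Target reached → yes.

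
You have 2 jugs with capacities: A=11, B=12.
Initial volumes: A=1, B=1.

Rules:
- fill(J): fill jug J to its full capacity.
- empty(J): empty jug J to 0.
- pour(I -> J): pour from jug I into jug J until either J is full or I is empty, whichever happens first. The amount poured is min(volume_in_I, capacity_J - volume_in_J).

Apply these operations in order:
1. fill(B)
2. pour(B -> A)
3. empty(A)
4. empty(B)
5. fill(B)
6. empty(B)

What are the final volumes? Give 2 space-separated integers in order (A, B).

Answer: 0 0

Derivation:
Step 1: fill(B) -> (A=1 B=12)
Step 2: pour(B -> A) -> (A=11 B=2)
Step 3: empty(A) -> (A=0 B=2)
Step 4: empty(B) -> (A=0 B=0)
Step 5: fill(B) -> (A=0 B=12)
Step 6: empty(B) -> (A=0 B=0)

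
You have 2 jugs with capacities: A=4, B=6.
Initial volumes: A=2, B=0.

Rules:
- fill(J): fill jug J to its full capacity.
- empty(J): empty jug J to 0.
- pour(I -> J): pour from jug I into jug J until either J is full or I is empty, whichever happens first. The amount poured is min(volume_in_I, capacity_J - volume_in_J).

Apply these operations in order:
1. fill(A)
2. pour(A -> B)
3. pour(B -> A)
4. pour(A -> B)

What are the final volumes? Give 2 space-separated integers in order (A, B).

Answer: 0 4

Derivation:
Step 1: fill(A) -> (A=4 B=0)
Step 2: pour(A -> B) -> (A=0 B=4)
Step 3: pour(B -> A) -> (A=4 B=0)
Step 4: pour(A -> B) -> (A=0 B=4)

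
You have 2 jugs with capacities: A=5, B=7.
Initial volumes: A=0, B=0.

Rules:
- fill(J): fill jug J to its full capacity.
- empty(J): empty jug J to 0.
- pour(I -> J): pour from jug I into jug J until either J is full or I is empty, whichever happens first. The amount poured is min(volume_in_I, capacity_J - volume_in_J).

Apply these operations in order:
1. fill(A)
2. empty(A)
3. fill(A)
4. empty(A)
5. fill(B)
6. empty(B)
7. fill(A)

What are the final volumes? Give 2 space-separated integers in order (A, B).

Step 1: fill(A) -> (A=5 B=0)
Step 2: empty(A) -> (A=0 B=0)
Step 3: fill(A) -> (A=5 B=0)
Step 4: empty(A) -> (A=0 B=0)
Step 5: fill(B) -> (A=0 B=7)
Step 6: empty(B) -> (A=0 B=0)
Step 7: fill(A) -> (A=5 B=0)

Answer: 5 0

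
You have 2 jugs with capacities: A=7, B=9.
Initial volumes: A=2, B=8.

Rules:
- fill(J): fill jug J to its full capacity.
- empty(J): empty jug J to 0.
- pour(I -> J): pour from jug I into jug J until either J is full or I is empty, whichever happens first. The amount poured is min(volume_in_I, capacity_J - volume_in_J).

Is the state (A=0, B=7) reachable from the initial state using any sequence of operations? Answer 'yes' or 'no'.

BFS from (A=2, B=8):
  1. fill(A) -> (A=7 B=8)
  2. empty(B) -> (A=7 B=0)
  3. pour(A -> B) -> (A=0 B=7)
Target reached → yes.

Answer: yes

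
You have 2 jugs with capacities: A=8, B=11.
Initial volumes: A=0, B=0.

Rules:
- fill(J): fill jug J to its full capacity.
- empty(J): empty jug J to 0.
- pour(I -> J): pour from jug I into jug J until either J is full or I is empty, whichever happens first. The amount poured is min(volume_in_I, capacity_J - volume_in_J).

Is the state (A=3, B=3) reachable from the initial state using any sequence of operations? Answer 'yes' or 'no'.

Answer: no

Derivation:
BFS explored all 38 reachable states.
Reachable set includes: (0,0), (0,1), (0,2), (0,3), (0,4), (0,5), (0,6), (0,7), (0,8), (0,9), (0,10), (0,11) ...
Target (A=3, B=3) not in reachable set → no.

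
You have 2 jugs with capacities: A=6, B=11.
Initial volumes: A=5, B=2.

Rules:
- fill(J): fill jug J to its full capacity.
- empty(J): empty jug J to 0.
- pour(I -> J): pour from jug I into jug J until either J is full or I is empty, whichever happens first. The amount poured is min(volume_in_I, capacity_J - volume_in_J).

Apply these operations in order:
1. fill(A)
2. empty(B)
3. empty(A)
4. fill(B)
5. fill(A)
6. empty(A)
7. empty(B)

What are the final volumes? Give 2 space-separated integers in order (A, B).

Step 1: fill(A) -> (A=6 B=2)
Step 2: empty(B) -> (A=6 B=0)
Step 3: empty(A) -> (A=0 B=0)
Step 4: fill(B) -> (A=0 B=11)
Step 5: fill(A) -> (A=6 B=11)
Step 6: empty(A) -> (A=0 B=11)
Step 7: empty(B) -> (A=0 B=0)

Answer: 0 0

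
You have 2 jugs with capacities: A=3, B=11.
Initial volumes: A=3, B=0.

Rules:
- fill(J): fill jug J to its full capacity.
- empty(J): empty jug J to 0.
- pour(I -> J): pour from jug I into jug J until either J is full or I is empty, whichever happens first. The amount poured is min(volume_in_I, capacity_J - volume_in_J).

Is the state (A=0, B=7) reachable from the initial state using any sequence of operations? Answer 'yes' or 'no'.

BFS from (A=3, B=0):
  1. pour(A -> B) -> (A=0 B=3)
  2. fill(A) -> (A=3 B=3)
  3. pour(A -> B) -> (A=0 B=6)
  4. fill(A) -> (A=3 B=6)
  5. pour(A -> B) -> (A=0 B=9)
  6. fill(A) -> (A=3 B=9)
  7. pour(A -> B) -> (A=1 B=11)
  8. empty(B) -> (A=1 B=0)
  9. pour(A -> B) -> (A=0 B=1)
  10. fill(A) -> (A=3 B=1)
  11. pour(A -> B) -> (A=0 B=4)
  12. fill(A) -> (A=3 B=4)
  13. pour(A -> B) -> (A=0 B=7)
Target reached → yes.

Answer: yes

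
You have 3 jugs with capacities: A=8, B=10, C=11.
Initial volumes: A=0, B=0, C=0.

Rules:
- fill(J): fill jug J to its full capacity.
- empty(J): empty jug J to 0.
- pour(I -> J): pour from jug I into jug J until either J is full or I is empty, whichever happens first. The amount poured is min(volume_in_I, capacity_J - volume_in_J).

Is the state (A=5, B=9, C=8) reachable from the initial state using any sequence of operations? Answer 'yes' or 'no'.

BFS explored all 558 reachable states.
Reachable set includes: (0,0,0), (0,0,1), (0,0,2), (0,0,3), (0,0,4), (0,0,5), (0,0,6), (0,0,7), (0,0,8), (0,0,9), (0,0,10), (0,0,11) ...
Target (A=5, B=9, C=8) not in reachable set → no.

Answer: no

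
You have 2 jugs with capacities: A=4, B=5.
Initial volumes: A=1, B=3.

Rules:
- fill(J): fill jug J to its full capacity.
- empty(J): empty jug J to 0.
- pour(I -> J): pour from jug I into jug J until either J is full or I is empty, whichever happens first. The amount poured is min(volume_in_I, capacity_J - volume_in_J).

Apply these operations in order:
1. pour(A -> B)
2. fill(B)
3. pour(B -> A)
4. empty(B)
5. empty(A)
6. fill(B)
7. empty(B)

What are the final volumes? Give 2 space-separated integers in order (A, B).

Step 1: pour(A -> B) -> (A=0 B=4)
Step 2: fill(B) -> (A=0 B=5)
Step 3: pour(B -> A) -> (A=4 B=1)
Step 4: empty(B) -> (A=4 B=0)
Step 5: empty(A) -> (A=0 B=0)
Step 6: fill(B) -> (A=0 B=5)
Step 7: empty(B) -> (A=0 B=0)

Answer: 0 0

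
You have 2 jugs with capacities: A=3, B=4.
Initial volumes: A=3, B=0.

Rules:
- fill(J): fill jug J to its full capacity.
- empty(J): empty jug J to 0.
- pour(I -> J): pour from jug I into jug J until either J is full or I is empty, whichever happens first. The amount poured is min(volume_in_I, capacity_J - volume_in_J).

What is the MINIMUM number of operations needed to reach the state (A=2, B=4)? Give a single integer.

BFS from (A=3, B=0). One shortest path:
  1. pour(A -> B) -> (A=0 B=3)
  2. fill(A) -> (A=3 B=3)
  3. pour(A -> B) -> (A=2 B=4)
Reached target in 3 moves.

Answer: 3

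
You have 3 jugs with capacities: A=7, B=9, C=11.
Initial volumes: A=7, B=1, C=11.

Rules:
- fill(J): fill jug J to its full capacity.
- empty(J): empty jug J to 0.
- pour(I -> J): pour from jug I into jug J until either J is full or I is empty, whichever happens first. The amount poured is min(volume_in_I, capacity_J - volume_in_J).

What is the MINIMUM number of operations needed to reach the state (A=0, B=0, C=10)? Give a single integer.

BFS from (A=7, B=1, C=11). One shortest path:
  1. pour(A -> B) -> (A=0 B=8 C=11)
  2. pour(C -> B) -> (A=0 B=9 C=10)
  3. empty(B) -> (A=0 B=0 C=10)
Reached target in 3 moves.

Answer: 3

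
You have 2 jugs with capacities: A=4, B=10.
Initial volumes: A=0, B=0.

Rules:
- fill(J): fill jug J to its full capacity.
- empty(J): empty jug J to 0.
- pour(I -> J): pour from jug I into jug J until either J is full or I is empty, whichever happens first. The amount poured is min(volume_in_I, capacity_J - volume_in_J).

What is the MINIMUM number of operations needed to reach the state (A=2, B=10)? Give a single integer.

Answer: 6

Derivation:
BFS from (A=0, B=0). One shortest path:
  1. fill(A) -> (A=4 B=0)
  2. pour(A -> B) -> (A=0 B=4)
  3. fill(A) -> (A=4 B=4)
  4. pour(A -> B) -> (A=0 B=8)
  5. fill(A) -> (A=4 B=8)
  6. pour(A -> B) -> (A=2 B=10)
Reached target in 6 moves.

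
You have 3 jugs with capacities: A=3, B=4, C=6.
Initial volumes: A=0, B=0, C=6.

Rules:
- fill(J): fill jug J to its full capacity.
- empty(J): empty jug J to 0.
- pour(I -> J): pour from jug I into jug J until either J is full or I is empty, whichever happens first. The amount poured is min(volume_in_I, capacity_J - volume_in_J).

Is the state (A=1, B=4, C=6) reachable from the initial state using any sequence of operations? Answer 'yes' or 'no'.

Answer: yes

Derivation:
BFS from (A=0, B=0, C=6):
  1. fill(B) -> (A=0 B=4 C=6)
  2. pour(B -> A) -> (A=3 B=1 C=6)
  3. empty(A) -> (A=0 B=1 C=6)
  4. pour(B -> A) -> (A=1 B=0 C=6)
  5. fill(B) -> (A=1 B=4 C=6)
Target reached → yes.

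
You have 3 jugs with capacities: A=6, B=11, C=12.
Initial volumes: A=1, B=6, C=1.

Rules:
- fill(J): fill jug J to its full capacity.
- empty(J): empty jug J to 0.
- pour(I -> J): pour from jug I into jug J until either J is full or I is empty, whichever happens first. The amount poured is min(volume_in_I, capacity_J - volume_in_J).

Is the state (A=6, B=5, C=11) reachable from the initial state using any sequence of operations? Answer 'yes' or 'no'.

BFS from (A=1, B=6, C=1):
  1. empty(A) -> (A=0 B=6 C=1)
  2. fill(B) -> (A=0 B=11 C=1)
  3. empty(C) -> (A=0 B=11 C=0)
  4. pour(B -> C) -> (A=0 B=0 C=11)
  5. fill(B) -> (A=0 B=11 C=11)
  6. pour(B -> A) -> (A=6 B=5 C=11)
Target reached → yes.

Answer: yes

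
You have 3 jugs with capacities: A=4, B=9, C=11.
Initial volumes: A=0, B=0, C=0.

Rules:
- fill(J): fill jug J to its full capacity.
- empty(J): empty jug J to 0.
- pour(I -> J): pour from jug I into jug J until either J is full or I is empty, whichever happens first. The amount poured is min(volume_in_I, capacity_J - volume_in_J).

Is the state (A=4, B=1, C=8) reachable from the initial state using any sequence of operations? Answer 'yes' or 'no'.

Answer: yes

Derivation:
BFS from (A=0, B=0, C=0):
  1. fill(A) -> (A=4 B=0 C=0)
  2. fill(B) -> (A=4 B=9 C=0)
  3. pour(A -> C) -> (A=0 B=9 C=4)
  4. pour(B -> A) -> (A=4 B=5 C=4)
  5. pour(A -> C) -> (A=0 B=5 C=8)
  6. pour(B -> A) -> (A=4 B=1 C=8)
Target reached → yes.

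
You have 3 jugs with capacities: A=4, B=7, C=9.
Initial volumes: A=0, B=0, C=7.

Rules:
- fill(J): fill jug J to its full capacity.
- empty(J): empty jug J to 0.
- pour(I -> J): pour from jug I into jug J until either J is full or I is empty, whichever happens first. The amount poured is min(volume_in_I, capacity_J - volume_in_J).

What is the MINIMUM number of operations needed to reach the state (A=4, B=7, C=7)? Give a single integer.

Answer: 2

Derivation:
BFS from (A=0, B=0, C=7). One shortest path:
  1. fill(A) -> (A=4 B=0 C=7)
  2. fill(B) -> (A=4 B=7 C=7)
Reached target in 2 moves.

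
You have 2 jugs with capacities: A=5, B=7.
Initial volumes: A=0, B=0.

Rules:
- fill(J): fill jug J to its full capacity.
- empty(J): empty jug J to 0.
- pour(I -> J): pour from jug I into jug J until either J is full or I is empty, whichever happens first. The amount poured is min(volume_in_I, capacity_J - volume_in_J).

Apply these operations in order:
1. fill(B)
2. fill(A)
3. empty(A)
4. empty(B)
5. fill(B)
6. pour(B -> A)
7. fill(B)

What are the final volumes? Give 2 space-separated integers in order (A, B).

Step 1: fill(B) -> (A=0 B=7)
Step 2: fill(A) -> (A=5 B=7)
Step 3: empty(A) -> (A=0 B=7)
Step 4: empty(B) -> (A=0 B=0)
Step 5: fill(B) -> (A=0 B=7)
Step 6: pour(B -> A) -> (A=5 B=2)
Step 7: fill(B) -> (A=5 B=7)

Answer: 5 7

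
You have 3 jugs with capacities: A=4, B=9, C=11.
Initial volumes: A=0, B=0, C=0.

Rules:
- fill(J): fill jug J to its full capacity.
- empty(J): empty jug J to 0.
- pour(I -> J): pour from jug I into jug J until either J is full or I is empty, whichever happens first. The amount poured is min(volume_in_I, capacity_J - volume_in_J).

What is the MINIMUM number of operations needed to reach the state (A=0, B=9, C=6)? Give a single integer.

BFS from (A=0, B=0, C=0). One shortest path:
  1. fill(A) -> (A=4 B=0 C=0)
  2. fill(C) -> (A=4 B=0 C=11)
  3. pour(A -> B) -> (A=0 B=4 C=11)
  4. pour(C -> B) -> (A=0 B=9 C=6)
Reached target in 4 moves.

Answer: 4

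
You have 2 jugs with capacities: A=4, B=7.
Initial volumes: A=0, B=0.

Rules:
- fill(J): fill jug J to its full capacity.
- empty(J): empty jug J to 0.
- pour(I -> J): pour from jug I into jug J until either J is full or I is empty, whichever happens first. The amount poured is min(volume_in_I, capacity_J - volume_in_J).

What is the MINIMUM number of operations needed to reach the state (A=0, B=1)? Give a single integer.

Answer: 6

Derivation:
BFS from (A=0, B=0). One shortest path:
  1. fill(A) -> (A=4 B=0)
  2. pour(A -> B) -> (A=0 B=4)
  3. fill(A) -> (A=4 B=4)
  4. pour(A -> B) -> (A=1 B=7)
  5. empty(B) -> (A=1 B=0)
  6. pour(A -> B) -> (A=0 B=1)
Reached target in 6 moves.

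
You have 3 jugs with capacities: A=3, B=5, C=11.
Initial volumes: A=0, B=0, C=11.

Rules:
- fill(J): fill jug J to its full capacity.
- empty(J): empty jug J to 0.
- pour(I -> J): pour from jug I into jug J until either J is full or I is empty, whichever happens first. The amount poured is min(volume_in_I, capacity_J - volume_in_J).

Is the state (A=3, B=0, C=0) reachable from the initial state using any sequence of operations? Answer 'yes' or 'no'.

BFS from (A=0, B=0, C=11):
  1. fill(A) -> (A=3 B=0 C=11)
  2. empty(C) -> (A=3 B=0 C=0)
Target reached → yes.

Answer: yes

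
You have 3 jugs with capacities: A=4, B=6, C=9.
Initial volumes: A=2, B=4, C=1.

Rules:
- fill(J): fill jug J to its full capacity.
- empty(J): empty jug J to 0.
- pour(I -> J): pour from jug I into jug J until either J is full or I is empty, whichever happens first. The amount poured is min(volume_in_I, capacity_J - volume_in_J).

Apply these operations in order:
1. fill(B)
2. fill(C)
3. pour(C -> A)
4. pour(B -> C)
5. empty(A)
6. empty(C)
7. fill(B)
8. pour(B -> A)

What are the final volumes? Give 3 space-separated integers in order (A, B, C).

Step 1: fill(B) -> (A=2 B=6 C=1)
Step 2: fill(C) -> (A=2 B=6 C=9)
Step 3: pour(C -> A) -> (A=4 B=6 C=7)
Step 4: pour(B -> C) -> (A=4 B=4 C=9)
Step 5: empty(A) -> (A=0 B=4 C=9)
Step 6: empty(C) -> (A=0 B=4 C=0)
Step 7: fill(B) -> (A=0 B=6 C=0)
Step 8: pour(B -> A) -> (A=4 B=2 C=0)

Answer: 4 2 0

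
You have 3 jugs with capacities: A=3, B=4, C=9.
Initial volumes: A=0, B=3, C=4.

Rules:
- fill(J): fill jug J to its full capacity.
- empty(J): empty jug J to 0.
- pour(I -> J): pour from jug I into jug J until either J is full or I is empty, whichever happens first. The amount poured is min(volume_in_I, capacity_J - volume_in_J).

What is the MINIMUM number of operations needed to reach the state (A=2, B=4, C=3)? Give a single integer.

BFS from (A=0, B=3, C=4). One shortest path:
  1. fill(A) -> (A=3 B=3 C=4)
  2. empty(C) -> (A=3 B=3 C=0)
  3. pour(A -> C) -> (A=0 B=3 C=3)
  4. fill(A) -> (A=3 B=3 C=3)
  5. pour(A -> B) -> (A=2 B=4 C=3)
Reached target in 5 moves.

Answer: 5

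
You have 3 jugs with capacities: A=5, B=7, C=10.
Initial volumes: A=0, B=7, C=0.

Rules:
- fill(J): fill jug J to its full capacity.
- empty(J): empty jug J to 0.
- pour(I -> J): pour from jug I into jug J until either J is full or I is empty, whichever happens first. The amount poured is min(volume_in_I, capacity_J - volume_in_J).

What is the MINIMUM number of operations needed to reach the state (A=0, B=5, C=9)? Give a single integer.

BFS from (A=0, B=7, C=0). One shortest path:
  1. pour(B -> A) -> (A=5 B=2 C=0)
  2. pour(B -> C) -> (A=5 B=0 C=2)
  3. fill(B) -> (A=5 B=7 C=2)
  4. pour(B -> C) -> (A=5 B=0 C=9)
  5. pour(A -> B) -> (A=0 B=5 C=9)
Reached target in 5 moves.

Answer: 5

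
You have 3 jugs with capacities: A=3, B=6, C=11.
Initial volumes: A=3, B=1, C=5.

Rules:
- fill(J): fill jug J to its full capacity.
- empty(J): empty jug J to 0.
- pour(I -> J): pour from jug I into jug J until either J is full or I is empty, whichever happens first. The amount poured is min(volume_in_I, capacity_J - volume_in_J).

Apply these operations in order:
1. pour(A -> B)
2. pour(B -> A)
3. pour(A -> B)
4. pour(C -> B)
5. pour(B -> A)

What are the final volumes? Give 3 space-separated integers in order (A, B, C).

Step 1: pour(A -> B) -> (A=0 B=4 C=5)
Step 2: pour(B -> A) -> (A=3 B=1 C=5)
Step 3: pour(A -> B) -> (A=0 B=4 C=5)
Step 4: pour(C -> B) -> (A=0 B=6 C=3)
Step 5: pour(B -> A) -> (A=3 B=3 C=3)

Answer: 3 3 3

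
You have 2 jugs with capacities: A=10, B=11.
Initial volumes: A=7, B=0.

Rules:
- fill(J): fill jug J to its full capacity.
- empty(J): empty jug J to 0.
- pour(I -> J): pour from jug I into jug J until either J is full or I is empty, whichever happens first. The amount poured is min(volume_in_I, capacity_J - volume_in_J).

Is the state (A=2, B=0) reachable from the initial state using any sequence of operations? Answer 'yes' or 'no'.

BFS from (A=7, B=0):
  1. empty(A) -> (A=0 B=0)
  2. fill(B) -> (A=0 B=11)
  3. pour(B -> A) -> (A=10 B=1)
  4. empty(A) -> (A=0 B=1)
  5. pour(B -> A) -> (A=1 B=0)
  6. fill(B) -> (A=1 B=11)
  7. pour(B -> A) -> (A=10 B=2)
  8. empty(A) -> (A=0 B=2)
  9. pour(B -> A) -> (A=2 B=0)
Target reached → yes.

Answer: yes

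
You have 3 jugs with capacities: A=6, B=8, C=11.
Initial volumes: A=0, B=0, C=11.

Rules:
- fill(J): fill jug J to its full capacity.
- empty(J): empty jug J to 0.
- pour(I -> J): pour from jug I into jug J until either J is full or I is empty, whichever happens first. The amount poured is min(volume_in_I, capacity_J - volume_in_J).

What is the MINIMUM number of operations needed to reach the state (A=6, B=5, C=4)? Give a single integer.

Answer: 8

Derivation:
BFS from (A=0, B=0, C=11). One shortest path:
  1. fill(A) -> (A=6 B=0 C=11)
  2. pour(A -> B) -> (A=0 B=6 C=11)
  3. pour(C -> A) -> (A=6 B=6 C=5)
  4. pour(A -> B) -> (A=4 B=8 C=5)
  5. empty(B) -> (A=4 B=0 C=5)
  6. pour(C -> B) -> (A=4 B=5 C=0)
  7. pour(A -> C) -> (A=0 B=5 C=4)
  8. fill(A) -> (A=6 B=5 C=4)
Reached target in 8 moves.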